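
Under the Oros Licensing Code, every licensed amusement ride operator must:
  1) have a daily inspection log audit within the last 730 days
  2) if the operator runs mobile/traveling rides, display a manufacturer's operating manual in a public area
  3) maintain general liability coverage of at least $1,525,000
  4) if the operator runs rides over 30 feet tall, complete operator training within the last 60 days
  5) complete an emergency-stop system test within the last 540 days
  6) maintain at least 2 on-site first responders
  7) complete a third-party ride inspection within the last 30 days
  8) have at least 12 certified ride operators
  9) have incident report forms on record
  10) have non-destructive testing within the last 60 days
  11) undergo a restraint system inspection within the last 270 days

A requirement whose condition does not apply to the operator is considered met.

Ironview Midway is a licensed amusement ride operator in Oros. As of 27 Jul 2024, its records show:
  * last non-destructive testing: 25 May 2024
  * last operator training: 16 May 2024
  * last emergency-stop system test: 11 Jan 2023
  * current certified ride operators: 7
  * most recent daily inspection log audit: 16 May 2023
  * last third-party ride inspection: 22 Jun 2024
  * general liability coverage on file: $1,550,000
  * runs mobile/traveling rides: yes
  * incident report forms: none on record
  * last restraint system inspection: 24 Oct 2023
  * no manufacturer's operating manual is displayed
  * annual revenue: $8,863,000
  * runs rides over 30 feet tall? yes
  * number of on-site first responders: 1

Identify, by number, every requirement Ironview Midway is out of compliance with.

1. daily inspection log audit 438 days ago vs limit 730 → met
2. condition 'runs mobile/traveling rides' holds; manufacturer's operating manual absent → not met
3. general liability coverage $1,550,000 ≥ $1,525,000 → met
4. condition 'runs rides over 30 feet tall' holds; operator training 72 days ago vs limit 60 → not met
5. emergency-stop system test 563 days ago vs limit 540 → not met
6. on-site first responders 1 < 2 → not met
7. third-party ride inspection 35 days ago vs limit 30 → not met
8. certified ride operators 7 < 12 → not met
9. incident report forms absent → not met
10. non-destructive testing 63 days ago vs limit 60 → not met
11. restraint system inspection 277 days ago vs limit 270 → not met
Not met: 2, 4, 5, 6, 7, 8, 9, 10, 11

2, 4, 5, 6, 7, 8, 9, 10, 11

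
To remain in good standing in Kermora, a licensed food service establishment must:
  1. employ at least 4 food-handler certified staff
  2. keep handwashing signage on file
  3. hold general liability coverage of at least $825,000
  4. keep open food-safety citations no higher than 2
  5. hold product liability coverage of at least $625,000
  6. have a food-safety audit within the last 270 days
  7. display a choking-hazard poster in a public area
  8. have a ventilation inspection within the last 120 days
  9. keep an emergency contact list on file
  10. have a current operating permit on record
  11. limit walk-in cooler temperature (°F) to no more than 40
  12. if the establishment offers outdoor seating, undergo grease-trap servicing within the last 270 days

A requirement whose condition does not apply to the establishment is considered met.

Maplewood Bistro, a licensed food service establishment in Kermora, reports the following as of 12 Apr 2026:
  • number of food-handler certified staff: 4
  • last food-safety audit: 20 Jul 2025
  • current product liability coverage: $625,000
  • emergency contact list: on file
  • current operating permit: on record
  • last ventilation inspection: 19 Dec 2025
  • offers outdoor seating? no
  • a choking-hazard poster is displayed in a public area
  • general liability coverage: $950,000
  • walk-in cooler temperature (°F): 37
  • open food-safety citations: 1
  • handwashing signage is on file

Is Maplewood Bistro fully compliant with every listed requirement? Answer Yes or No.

Yes

1. food-handler certified staff 4 ≥ 4 → met
2. handwashing signage present → met
3. general liability coverage $950,000 ≥ $825,000 → met
4. open food-safety citations 1 ≤ 2 → met
5. product liability coverage $625,000 ≥ $625,000 → met
6. food-safety audit 266 days ago vs limit 270 → met
7. choking-hazard poster present → met
8. ventilation inspection 114 days ago vs limit 120 → met
9. emergency contact list present → met
10. current operating permit present → met
11. walk-in cooler temperature (°F) 37 ≤ 40 → met
12. condition 'offers outdoor seating' does not hold → requirement n/a → met
All met.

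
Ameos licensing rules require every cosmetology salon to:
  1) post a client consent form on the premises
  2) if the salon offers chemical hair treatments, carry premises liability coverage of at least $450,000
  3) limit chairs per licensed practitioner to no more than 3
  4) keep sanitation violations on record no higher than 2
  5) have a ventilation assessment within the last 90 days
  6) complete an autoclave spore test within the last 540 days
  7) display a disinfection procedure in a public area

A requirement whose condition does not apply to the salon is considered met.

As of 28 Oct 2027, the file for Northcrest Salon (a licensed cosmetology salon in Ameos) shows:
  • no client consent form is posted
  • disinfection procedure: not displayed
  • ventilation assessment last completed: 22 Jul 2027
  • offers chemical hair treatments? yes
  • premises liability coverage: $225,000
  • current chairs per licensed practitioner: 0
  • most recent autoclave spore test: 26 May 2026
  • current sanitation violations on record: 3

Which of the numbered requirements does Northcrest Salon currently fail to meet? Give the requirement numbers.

1, 2, 4, 5, 7

1. client consent form absent → not met
2. condition 'offers chemical hair treatments' holds; premises liability coverage $225,000 < $450,000 → not met
3. chairs per licensed practitioner 0 ≤ 3 → met
4. sanitation violations on record 3 > 2 → not met
5. ventilation assessment 98 days ago vs limit 90 → not met
6. autoclave spore test 520 days ago vs limit 540 → met
7. disinfection procedure absent → not met
Not met: 1, 2, 4, 5, 7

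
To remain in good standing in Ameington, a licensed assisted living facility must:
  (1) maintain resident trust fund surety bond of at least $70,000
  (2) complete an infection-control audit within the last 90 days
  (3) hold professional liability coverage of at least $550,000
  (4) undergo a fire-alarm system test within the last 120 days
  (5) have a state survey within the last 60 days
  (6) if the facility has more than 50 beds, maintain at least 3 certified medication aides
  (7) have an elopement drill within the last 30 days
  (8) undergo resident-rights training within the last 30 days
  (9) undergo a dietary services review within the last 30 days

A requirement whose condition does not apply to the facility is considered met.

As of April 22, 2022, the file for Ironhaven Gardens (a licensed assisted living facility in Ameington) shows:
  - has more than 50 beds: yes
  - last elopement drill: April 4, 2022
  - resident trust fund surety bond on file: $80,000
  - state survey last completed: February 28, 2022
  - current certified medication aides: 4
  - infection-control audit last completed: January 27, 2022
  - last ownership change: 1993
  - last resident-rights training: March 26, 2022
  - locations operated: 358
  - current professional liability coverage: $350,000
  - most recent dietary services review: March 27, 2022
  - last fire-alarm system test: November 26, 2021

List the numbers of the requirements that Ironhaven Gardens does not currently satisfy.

3, 4

1. resident trust fund surety bond $80,000 ≥ $70,000 → met
2. infection-control audit 85 days ago vs limit 90 → met
3. professional liability coverage $350,000 < $550,000 → not met
4. fire-alarm system test 147 days ago vs limit 120 → not met
5. state survey 53 days ago vs limit 60 → met
6. condition 'has more than 50 beds' holds; certified medication aides 4 ≥ 3 → met
7. elopement drill 18 days ago vs limit 30 → met
8. resident-rights training 27 days ago vs limit 30 → met
9. dietary services review 26 days ago vs limit 30 → met
Not met: 3, 4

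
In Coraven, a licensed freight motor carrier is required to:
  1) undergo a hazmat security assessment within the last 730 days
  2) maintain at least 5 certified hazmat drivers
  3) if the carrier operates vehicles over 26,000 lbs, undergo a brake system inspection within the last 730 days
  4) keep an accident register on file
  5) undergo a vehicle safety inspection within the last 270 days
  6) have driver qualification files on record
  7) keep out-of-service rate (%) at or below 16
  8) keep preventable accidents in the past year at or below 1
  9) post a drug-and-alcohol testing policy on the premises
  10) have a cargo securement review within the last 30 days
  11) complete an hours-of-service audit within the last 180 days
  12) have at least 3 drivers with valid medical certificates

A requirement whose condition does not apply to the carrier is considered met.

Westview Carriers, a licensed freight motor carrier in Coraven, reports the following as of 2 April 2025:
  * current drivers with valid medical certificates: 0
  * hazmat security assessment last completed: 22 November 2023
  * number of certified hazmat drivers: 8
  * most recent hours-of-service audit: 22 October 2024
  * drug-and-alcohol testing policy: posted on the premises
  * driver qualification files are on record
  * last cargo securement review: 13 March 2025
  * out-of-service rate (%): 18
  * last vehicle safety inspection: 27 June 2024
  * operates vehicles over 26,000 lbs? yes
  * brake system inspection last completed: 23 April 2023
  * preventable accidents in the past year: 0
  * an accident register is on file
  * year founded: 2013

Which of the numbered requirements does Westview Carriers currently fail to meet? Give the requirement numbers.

5, 7, 12

1. hazmat security assessment 497 days ago vs limit 730 → met
2. certified hazmat drivers 8 ≥ 5 → met
3. condition 'operates vehicles over 26,000 lbs' holds; brake system inspection 710 days ago vs limit 730 → met
4. accident register present → met
5. vehicle safety inspection 279 days ago vs limit 270 → not met
6. driver qualification files present → met
7. out-of-service rate (%) 18 > 16 → not met
8. preventable accidents in the past year 0 ≤ 1 → met
9. drug-and-alcohol testing policy present → met
10. cargo securement review 20 days ago vs limit 30 → met
11. hours-of-service audit 162 days ago vs limit 180 → met
12. drivers with valid medical certificates 0 < 3 → not met
Not met: 5, 7, 12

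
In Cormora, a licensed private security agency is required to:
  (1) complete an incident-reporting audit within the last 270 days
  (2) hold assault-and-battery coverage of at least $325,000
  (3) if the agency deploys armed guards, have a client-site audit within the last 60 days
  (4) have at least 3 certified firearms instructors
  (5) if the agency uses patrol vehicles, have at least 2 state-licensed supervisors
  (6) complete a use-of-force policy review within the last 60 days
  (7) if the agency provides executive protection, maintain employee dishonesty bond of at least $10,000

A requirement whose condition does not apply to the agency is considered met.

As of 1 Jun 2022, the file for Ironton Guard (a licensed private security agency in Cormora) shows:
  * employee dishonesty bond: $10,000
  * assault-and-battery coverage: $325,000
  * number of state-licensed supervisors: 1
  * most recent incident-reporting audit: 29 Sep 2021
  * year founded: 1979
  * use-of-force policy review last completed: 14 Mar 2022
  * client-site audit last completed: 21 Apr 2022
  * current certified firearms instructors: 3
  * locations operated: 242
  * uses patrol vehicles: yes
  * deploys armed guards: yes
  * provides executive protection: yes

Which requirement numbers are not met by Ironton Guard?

5, 6

1. incident-reporting audit 245 days ago vs limit 270 → met
2. assault-and-battery coverage $325,000 ≥ $325,000 → met
3. condition 'deploys armed guards' holds; client-site audit 41 days ago vs limit 60 → met
4. certified firearms instructors 3 ≥ 3 → met
5. condition 'uses patrol vehicles' holds; state-licensed supervisors 1 < 2 → not met
6. use-of-force policy review 79 days ago vs limit 60 → not met
7. condition 'provides executive protection' holds; employee dishonesty bond $10,000 ≥ $10,000 → met
Not met: 5, 6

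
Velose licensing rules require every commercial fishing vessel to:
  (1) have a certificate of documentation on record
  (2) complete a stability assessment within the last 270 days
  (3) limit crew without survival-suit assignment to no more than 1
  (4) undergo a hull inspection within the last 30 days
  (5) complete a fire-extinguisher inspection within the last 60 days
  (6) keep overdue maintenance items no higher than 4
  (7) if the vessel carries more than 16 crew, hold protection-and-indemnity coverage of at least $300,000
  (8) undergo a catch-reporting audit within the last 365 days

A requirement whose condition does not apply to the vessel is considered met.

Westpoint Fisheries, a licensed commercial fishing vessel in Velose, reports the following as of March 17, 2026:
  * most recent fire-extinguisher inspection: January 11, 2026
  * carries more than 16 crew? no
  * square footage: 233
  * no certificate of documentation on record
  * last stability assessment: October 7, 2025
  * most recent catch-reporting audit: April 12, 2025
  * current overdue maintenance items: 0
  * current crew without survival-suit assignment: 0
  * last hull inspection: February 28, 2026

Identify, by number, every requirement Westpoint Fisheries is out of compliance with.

1, 5

1. certificate of documentation absent → not met
2. stability assessment 161 days ago vs limit 270 → met
3. crew without survival-suit assignment 0 ≤ 1 → met
4. hull inspection 17 days ago vs limit 30 → met
5. fire-extinguisher inspection 65 days ago vs limit 60 → not met
6. overdue maintenance items 0 ≤ 4 → met
7. condition 'carries more than 16 crew' does not hold → requirement n/a → met
8. catch-reporting audit 339 days ago vs limit 365 → met
Not met: 1, 5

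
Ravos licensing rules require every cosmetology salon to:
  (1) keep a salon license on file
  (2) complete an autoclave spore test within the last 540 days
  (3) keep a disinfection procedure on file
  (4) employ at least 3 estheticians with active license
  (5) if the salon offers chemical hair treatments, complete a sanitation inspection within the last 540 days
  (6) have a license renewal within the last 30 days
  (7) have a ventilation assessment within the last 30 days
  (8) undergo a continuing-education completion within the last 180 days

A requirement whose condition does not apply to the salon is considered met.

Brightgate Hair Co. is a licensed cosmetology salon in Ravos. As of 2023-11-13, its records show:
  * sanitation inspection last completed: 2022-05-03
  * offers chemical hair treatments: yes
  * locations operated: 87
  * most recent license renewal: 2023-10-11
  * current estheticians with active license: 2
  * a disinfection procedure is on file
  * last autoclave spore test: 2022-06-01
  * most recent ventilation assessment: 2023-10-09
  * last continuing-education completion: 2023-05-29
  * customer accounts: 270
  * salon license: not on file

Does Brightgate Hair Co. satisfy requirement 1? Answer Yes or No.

No

1. salon license absent → not met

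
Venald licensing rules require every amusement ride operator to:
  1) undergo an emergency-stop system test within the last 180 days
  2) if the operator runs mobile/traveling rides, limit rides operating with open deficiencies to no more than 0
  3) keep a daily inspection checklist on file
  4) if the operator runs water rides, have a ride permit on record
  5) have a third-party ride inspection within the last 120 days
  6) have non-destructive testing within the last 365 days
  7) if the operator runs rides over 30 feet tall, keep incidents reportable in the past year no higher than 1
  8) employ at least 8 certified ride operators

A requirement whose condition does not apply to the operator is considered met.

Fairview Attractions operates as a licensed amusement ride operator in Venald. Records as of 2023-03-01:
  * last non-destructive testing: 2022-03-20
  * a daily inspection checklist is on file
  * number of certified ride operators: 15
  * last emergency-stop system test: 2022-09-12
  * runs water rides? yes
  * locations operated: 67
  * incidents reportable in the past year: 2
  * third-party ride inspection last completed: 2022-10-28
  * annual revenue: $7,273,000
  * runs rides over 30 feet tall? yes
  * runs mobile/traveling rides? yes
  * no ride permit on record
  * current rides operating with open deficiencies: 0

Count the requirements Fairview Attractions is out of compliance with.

1. emergency-stop system test 170 days ago vs limit 180 → met
2. condition 'runs mobile/traveling rides' holds; rides operating with open deficiencies 0 ≤ 0 → met
3. daily inspection checklist present → met
4. condition 'runs water rides' holds; ride permit absent → not met
5. third-party ride inspection 124 days ago vs limit 120 → not met
6. non-destructive testing 346 days ago vs limit 365 → met
7. condition 'runs rides over 30 feet tall' holds; incidents reportable in the past year 2 > 1 → not met
8. certified ride operators 15 ≥ 8 → met
Not met: 3 of 8

3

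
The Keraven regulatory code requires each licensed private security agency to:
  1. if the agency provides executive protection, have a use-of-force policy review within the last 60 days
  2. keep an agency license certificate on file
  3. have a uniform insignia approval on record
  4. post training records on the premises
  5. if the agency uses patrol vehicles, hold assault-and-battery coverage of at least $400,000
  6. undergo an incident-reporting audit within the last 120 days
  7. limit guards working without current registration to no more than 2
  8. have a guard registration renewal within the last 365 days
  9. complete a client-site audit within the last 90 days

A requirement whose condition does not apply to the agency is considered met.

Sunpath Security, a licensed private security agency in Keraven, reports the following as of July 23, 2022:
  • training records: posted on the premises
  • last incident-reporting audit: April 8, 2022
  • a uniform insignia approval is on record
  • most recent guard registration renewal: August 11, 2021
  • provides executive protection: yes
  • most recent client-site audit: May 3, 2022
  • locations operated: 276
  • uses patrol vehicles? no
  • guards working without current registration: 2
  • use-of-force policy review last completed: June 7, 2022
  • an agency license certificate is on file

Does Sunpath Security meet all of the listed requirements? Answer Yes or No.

1. condition 'provides executive protection' holds; use-of-force policy review 46 days ago vs limit 60 → met
2. agency license certificate present → met
3. uniform insignia approval present → met
4. training records present → met
5. condition 'uses patrol vehicles' does not hold → requirement n/a → met
6. incident-reporting audit 106 days ago vs limit 120 → met
7. guards working without current registration 2 ≤ 2 → met
8. guard registration renewal 346 days ago vs limit 365 → met
9. client-site audit 81 days ago vs limit 90 → met
All met.

Yes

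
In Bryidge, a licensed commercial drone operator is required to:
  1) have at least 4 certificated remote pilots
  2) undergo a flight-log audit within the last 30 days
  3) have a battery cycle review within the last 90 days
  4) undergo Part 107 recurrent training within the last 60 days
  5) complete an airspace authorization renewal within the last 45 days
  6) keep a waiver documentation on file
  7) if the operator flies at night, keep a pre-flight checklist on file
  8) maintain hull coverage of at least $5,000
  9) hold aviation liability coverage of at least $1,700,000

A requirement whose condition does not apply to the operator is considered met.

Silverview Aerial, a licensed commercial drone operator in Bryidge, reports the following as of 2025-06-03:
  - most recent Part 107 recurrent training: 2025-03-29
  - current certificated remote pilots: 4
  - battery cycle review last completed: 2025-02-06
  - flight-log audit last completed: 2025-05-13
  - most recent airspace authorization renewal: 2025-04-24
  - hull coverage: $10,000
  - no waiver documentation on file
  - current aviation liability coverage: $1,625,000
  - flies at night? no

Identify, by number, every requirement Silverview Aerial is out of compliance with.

1. certificated remote pilots 4 ≥ 4 → met
2. flight-log audit 21 days ago vs limit 30 → met
3. battery cycle review 117 days ago vs limit 90 → not met
4. Part 107 recurrent training 66 days ago vs limit 60 → not met
5. airspace authorization renewal 40 days ago vs limit 45 → met
6. waiver documentation absent → not met
7. condition 'flies at night' does not hold → requirement n/a → met
8. hull coverage $10,000 ≥ $5,000 → met
9. aviation liability coverage $1,625,000 < $1,700,000 → not met
Not met: 3, 4, 6, 9

3, 4, 6, 9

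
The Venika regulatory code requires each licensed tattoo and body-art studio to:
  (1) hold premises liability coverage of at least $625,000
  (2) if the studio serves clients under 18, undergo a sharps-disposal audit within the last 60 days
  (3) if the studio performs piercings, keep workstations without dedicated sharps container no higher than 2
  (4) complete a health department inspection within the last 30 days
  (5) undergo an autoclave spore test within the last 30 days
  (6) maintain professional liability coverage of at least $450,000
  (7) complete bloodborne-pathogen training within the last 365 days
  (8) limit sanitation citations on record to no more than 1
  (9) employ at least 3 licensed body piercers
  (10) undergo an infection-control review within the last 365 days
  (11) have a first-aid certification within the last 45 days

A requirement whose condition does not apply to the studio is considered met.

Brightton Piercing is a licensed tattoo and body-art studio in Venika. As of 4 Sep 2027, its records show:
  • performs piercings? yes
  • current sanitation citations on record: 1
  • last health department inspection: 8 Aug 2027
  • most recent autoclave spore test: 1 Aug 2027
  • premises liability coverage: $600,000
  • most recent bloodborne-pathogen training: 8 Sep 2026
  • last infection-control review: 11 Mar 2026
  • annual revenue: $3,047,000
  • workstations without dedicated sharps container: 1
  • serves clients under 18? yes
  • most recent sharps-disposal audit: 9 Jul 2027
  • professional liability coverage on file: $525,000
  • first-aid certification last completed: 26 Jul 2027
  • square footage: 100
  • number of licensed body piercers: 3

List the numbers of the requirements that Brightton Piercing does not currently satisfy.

1, 5, 10

1. premises liability coverage $600,000 < $625,000 → not met
2. condition 'serves clients under 18' holds; sharps-disposal audit 57 days ago vs limit 60 → met
3. condition 'performs piercings' holds; workstations without dedicated sharps container 1 ≤ 2 → met
4. health department inspection 27 days ago vs limit 30 → met
5. autoclave spore test 34 days ago vs limit 30 → not met
6. professional liability coverage $525,000 ≥ $450,000 → met
7. bloodborne-pathogen training 361 days ago vs limit 365 → met
8. sanitation citations on record 1 ≤ 1 → met
9. licensed body piercers 3 ≥ 3 → met
10. infection-control review 542 days ago vs limit 365 → not met
11. first-aid certification 40 days ago vs limit 45 → met
Not met: 1, 5, 10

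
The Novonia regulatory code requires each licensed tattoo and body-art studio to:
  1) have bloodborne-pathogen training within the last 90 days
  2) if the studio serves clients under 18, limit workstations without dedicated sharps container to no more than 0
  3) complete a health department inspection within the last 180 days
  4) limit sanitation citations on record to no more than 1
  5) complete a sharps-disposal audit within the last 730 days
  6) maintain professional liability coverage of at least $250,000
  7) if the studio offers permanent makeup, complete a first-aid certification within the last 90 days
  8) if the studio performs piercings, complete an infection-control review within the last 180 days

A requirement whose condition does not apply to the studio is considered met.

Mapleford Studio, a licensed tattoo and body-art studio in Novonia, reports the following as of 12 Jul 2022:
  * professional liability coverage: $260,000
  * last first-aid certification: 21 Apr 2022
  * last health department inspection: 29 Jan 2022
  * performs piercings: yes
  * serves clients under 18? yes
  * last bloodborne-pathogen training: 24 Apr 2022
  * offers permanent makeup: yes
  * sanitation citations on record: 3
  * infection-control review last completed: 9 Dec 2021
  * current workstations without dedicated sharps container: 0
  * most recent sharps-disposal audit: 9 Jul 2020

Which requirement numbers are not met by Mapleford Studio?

1. bloodborne-pathogen training 79 days ago vs limit 90 → met
2. condition 'serves clients under 18' holds; workstations without dedicated sharps container 0 ≤ 0 → met
3. health department inspection 164 days ago vs limit 180 → met
4. sanitation citations on record 3 > 1 → not met
5. sharps-disposal audit 733 days ago vs limit 730 → not met
6. professional liability coverage $260,000 ≥ $250,000 → met
7. condition 'offers permanent makeup' holds; first-aid certification 82 days ago vs limit 90 → met
8. condition 'performs piercings' holds; infection-control review 215 days ago vs limit 180 → not met
Not met: 4, 5, 8

4, 5, 8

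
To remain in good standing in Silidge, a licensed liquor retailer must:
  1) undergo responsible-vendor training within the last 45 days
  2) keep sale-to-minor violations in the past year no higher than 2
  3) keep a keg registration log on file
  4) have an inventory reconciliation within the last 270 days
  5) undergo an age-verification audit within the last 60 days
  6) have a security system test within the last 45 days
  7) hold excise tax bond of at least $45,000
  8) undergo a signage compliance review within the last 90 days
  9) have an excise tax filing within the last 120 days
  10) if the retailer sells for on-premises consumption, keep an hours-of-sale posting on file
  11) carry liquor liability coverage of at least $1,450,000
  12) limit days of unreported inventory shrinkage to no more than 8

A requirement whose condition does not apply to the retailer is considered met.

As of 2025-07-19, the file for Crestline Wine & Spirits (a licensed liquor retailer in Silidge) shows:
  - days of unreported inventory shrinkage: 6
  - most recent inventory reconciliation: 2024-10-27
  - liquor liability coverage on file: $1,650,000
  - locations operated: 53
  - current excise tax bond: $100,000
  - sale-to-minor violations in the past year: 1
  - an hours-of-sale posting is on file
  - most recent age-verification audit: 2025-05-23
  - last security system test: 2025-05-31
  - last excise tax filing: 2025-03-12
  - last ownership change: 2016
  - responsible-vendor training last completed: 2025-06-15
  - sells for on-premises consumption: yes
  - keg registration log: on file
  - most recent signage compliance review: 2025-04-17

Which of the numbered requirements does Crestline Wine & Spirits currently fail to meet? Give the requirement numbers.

6, 8, 9

1. responsible-vendor training 34 days ago vs limit 45 → met
2. sale-to-minor violations in the past year 1 ≤ 2 → met
3. keg registration log present → met
4. inventory reconciliation 265 days ago vs limit 270 → met
5. age-verification audit 57 days ago vs limit 60 → met
6. security system test 49 days ago vs limit 45 → not met
7. excise tax bond $100,000 ≥ $45,000 → met
8. signage compliance review 93 days ago vs limit 90 → not met
9. excise tax filing 129 days ago vs limit 120 → not met
10. condition 'sells for on-premises consumption' holds; hours-of-sale posting present → met
11. liquor liability coverage $1,650,000 ≥ $1,450,000 → met
12. days of unreported inventory shrinkage 6 ≤ 8 → met
Not met: 6, 8, 9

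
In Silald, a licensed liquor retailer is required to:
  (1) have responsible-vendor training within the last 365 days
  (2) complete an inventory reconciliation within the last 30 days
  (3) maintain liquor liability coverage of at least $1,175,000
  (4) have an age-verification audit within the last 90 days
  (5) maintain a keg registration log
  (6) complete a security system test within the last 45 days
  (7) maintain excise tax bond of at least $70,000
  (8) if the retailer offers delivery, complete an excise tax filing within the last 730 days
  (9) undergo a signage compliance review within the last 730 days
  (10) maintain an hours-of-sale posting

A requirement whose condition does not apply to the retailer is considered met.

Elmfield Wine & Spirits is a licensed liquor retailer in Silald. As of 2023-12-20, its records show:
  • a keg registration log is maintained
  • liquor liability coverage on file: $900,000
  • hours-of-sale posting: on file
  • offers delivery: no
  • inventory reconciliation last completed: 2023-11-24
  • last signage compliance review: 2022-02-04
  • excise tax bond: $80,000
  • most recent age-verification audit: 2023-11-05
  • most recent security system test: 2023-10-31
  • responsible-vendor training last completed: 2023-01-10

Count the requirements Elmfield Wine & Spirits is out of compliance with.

1. responsible-vendor training 344 days ago vs limit 365 → met
2. inventory reconciliation 26 days ago vs limit 30 → met
3. liquor liability coverage $900,000 < $1,175,000 → not met
4. age-verification audit 45 days ago vs limit 90 → met
5. keg registration log present → met
6. security system test 50 days ago vs limit 45 → not met
7. excise tax bond $80,000 ≥ $70,000 → met
8. condition 'offers delivery' does not hold → requirement n/a → met
9. signage compliance review 684 days ago vs limit 730 → met
10. hours-of-sale posting present → met
Not met: 2 of 10

2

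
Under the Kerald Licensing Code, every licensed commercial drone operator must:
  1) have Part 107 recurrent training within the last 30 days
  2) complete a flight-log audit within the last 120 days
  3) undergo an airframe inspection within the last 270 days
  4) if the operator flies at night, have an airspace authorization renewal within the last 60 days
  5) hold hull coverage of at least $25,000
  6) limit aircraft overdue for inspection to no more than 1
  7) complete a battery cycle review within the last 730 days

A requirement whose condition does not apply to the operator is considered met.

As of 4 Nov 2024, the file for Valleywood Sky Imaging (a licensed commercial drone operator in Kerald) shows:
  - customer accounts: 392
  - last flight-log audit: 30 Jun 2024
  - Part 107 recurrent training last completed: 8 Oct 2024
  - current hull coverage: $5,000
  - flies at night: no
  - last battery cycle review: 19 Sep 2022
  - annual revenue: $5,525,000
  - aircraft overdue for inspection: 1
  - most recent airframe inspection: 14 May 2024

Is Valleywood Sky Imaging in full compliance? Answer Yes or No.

1. Part 107 recurrent training 27 days ago vs limit 30 → met
2. flight-log audit 127 days ago vs limit 120 → not met
3. airframe inspection 174 days ago vs limit 270 → met
4. condition 'flies at night' does not hold → requirement n/a → met
5. hull coverage $5,000 < $25,000 → not met
6. aircraft overdue for inspection 1 ≤ 1 → met
7. battery cycle review 777 days ago vs limit 730 → not met
Not met: 2, 5, 7

No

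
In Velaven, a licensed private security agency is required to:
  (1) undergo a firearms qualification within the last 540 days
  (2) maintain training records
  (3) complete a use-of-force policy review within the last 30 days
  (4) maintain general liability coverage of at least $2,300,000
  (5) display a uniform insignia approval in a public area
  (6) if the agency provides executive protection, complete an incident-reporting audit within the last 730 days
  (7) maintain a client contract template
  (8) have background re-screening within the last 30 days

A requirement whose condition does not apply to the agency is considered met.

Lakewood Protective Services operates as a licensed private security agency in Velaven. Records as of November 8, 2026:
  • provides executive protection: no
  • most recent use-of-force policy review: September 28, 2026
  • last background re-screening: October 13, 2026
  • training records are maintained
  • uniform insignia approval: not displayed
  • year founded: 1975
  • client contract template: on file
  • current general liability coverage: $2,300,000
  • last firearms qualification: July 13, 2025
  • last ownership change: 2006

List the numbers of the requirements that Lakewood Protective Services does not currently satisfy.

1. firearms qualification 483 days ago vs limit 540 → met
2. training records present → met
3. use-of-force policy review 41 days ago vs limit 30 → not met
4. general liability coverage $2,300,000 ≥ $2,300,000 → met
5. uniform insignia approval absent → not met
6. condition 'provides executive protection' does not hold → requirement n/a → met
7. client contract template present → met
8. background re-screening 26 days ago vs limit 30 → met
Not met: 3, 5

3, 5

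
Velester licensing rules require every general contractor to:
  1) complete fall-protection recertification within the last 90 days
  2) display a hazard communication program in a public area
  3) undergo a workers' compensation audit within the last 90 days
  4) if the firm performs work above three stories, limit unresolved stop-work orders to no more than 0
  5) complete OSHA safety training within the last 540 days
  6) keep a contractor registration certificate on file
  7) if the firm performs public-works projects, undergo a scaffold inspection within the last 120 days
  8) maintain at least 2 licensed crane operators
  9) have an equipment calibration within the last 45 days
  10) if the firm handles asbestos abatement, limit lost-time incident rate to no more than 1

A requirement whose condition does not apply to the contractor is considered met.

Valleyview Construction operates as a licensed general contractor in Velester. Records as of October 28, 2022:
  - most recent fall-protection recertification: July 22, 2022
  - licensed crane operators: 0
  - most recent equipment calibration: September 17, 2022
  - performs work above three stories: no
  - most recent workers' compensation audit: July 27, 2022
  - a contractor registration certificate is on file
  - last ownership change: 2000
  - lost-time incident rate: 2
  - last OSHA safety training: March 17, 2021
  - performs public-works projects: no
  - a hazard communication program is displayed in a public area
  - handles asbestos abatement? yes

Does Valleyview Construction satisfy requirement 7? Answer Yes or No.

Yes

7. condition 'performs public-works projects' does not hold → requirement n/a → met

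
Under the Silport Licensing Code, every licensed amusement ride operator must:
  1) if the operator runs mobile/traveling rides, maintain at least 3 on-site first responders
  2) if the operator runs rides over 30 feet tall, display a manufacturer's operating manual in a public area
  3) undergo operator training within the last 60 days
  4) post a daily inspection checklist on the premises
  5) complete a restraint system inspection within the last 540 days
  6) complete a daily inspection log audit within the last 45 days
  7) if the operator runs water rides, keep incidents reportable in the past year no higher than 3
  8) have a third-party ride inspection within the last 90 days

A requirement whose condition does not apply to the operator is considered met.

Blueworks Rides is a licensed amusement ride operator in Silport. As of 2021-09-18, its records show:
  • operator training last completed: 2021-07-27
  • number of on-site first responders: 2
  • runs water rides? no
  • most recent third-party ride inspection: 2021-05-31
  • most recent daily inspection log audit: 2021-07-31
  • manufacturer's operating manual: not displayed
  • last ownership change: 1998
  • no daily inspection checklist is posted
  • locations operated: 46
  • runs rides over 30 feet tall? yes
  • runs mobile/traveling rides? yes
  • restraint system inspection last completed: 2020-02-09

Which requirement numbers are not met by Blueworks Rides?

1. condition 'runs mobile/traveling rides' holds; on-site first responders 2 < 3 → not met
2. condition 'runs rides over 30 feet tall' holds; manufacturer's operating manual absent → not met
3. operator training 53 days ago vs limit 60 → met
4. daily inspection checklist absent → not met
5. restraint system inspection 587 days ago vs limit 540 → not met
6. daily inspection log audit 49 days ago vs limit 45 → not met
7. condition 'runs water rides' does not hold → requirement n/a → met
8. third-party ride inspection 110 days ago vs limit 90 → not met
Not met: 1, 2, 4, 5, 6, 8

1, 2, 4, 5, 6, 8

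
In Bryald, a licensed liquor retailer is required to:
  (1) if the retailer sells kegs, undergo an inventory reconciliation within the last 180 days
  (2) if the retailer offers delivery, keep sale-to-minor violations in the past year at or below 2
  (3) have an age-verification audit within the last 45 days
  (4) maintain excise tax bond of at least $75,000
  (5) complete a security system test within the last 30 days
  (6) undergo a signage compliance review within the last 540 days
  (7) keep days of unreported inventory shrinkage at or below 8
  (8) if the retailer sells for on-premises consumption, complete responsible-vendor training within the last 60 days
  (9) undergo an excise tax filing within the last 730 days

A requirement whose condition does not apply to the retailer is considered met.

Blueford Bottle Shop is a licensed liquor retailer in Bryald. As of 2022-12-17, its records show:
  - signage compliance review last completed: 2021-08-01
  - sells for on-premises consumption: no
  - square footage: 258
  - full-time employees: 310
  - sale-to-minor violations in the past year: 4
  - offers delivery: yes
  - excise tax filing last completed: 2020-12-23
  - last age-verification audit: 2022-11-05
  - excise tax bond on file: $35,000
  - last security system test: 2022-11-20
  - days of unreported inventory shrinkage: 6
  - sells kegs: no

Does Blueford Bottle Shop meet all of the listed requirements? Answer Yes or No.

1. condition 'sells kegs' does not hold → requirement n/a → met
2. condition 'offers delivery' holds; sale-to-minor violations in the past year 4 > 2 → not met
3. age-verification audit 42 days ago vs limit 45 → met
4. excise tax bond $35,000 < $75,000 → not met
5. security system test 27 days ago vs limit 30 → met
6. signage compliance review 503 days ago vs limit 540 → met
7. days of unreported inventory shrinkage 6 ≤ 8 → met
8. condition 'sells for on-premises consumption' does not hold → requirement n/a → met
9. excise tax filing 724 days ago vs limit 730 → met
Not met: 2, 4

No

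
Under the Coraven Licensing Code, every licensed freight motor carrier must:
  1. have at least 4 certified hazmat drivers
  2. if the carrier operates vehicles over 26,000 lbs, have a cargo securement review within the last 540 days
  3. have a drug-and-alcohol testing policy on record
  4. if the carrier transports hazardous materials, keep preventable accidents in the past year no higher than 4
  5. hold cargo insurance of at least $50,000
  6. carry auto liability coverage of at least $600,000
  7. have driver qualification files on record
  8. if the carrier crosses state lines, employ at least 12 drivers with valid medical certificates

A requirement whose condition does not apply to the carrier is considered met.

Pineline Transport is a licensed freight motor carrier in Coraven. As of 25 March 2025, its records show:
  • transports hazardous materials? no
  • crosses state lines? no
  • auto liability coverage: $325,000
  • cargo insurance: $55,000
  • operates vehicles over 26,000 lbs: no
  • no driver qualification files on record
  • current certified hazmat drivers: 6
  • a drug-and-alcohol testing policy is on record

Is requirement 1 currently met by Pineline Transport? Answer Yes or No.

1. certified hazmat drivers 6 ≥ 4 → met

Yes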